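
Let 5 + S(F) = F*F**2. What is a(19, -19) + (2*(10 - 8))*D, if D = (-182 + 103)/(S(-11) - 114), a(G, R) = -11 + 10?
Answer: -567/725 ≈ -0.78207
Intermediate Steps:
S(F) = -5 + F**3 (S(F) = -5 + F*F**2 = -5 + F**3)
a(G, R) = -1
D = 79/1450 (D = (-182 + 103)/((-5 + (-11)**3) - 114) = -79/((-5 - 1331) - 114) = -79/(-1336 - 114) = -79/(-1450) = -79*(-1/1450) = 79/1450 ≈ 0.054483)
a(19, -19) + (2*(10 - 8))*D = -1 + (2*(10 - 8))*(79/1450) = -1 + (2*2)*(79/1450) = -1 + 4*(79/1450) = -1 + 158/725 = -567/725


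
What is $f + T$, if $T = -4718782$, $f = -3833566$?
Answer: $-8552348$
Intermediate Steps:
$f + T = -3833566 - 4718782 = -8552348$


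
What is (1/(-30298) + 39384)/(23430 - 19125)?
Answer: 1193256431/130432890 ≈ 9.1484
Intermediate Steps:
(1/(-30298) + 39384)/(23430 - 19125) = (-1/30298 + 39384)/4305 = (1193256431/30298)*(1/4305) = 1193256431/130432890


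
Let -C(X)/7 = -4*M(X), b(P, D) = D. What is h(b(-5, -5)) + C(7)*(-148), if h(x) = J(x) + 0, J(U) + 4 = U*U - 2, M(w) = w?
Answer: -28989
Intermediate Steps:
J(U) = -6 + U² (J(U) = -4 + (U*U - 2) = -4 + (U² - 2) = -4 + (-2 + U²) = -6 + U²)
C(X) = 28*X (C(X) = -(-28)*X = 28*X)
h(x) = -6 + x² (h(x) = (-6 + x²) + 0 = -6 + x²)
h(b(-5, -5)) + C(7)*(-148) = (-6 + (-5)²) + (28*7)*(-148) = (-6 + 25) + 196*(-148) = 19 - 29008 = -28989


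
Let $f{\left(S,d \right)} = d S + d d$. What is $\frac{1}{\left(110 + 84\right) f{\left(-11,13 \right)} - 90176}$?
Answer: $- \frac{1}{85132} \approx -1.1746 \cdot 10^{-5}$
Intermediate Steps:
$f{\left(S,d \right)} = d^{2} + S d$ ($f{\left(S,d \right)} = S d + d^{2} = d^{2} + S d$)
$\frac{1}{\left(110 + 84\right) f{\left(-11,13 \right)} - 90176} = \frac{1}{\left(110 + 84\right) 13 \left(-11 + 13\right) - 90176} = \frac{1}{194 \cdot 13 \cdot 2 - 90176} = \frac{1}{194 \cdot 26 - 90176} = \frac{1}{5044 - 90176} = \frac{1}{-85132} = - \frac{1}{85132}$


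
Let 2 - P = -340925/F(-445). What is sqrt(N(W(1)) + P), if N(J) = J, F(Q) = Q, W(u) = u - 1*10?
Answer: 2*I*sqrt(1530978)/89 ≈ 27.805*I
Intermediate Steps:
W(u) = -10 + u (W(u) = u - 10 = -10 + u)
P = -68007/89 (P = 2 - (-340925)/(-445) = 2 - (-340925)*(-1)/445 = 2 - 1*68185/89 = 2 - 68185/89 = -68007/89 ≈ -764.12)
sqrt(N(W(1)) + P) = sqrt((-10 + 1) - 68007/89) = sqrt(-9 - 68007/89) = sqrt(-68808/89) = 2*I*sqrt(1530978)/89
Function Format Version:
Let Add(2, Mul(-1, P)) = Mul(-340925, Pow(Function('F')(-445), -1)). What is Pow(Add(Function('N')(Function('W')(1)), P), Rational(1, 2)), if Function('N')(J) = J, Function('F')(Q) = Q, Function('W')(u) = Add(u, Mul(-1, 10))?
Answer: Mul(Rational(2, 89), I, Pow(1530978, Rational(1, 2))) ≈ Mul(27.805, I)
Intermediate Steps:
Function('W')(u) = Add(-10, u) (Function('W')(u) = Add(u, -10) = Add(-10, u))
P = Rational(-68007, 89) (P = Add(2, Mul(-1, Mul(-340925, Pow(-445, -1)))) = Add(2, Mul(-1, Mul(-340925, Rational(-1, 445)))) = Add(2, Mul(-1, Rational(68185, 89))) = Add(2, Rational(-68185, 89)) = Rational(-68007, 89) ≈ -764.12)
Pow(Add(Function('N')(Function('W')(1)), P), Rational(1, 2)) = Pow(Add(Add(-10, 1), Rational(-68007, 89)), Rational(1, 2)) = Pow(Add(-9, Rational(-68007, 89)), Rational(1, 2)) = Pow(Rational(-68808, 89), Rational(1, 2)) = Mul(Rational(2, 89), I, Pow(1530978, Rational(1, 2)))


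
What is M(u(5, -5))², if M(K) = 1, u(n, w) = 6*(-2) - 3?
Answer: 1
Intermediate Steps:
u(n, w) = -15 (u(n, w) = -12 - 3 = -15)
M(u(5, -5))² = 1² = 1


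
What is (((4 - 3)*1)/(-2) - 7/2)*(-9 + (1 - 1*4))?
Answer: 48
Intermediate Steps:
(((4 - 3)*1)/(-2) - 7/2)*(-9 + (1 - 1*4)) = ((1*1)*(-1/2) - 7*1/2)*(-9 + (1 - 4)) = (1*(-1/2) - 7/2)*(-9 - 3) = (-1/2 - 7/2)*(-12) = -4*(-12) = 48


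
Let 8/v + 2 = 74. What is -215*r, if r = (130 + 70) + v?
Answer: -387215/9 ≈ -43024.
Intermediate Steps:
v = ⅑ (v = 8/(-2 + 74) = 8/72 = 8*(1/72) = ⅑ ≈ 0.11111)
r = 1801/9 (r = (130 + 70) + ⅑ = 200 + ⅑ = 1801/9 ≈ 200.11)
-215*r = -215*1801/9 = -387215/9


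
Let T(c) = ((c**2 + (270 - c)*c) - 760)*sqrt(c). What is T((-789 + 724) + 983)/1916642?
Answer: 52950*sqrt(102)/136903 ≈ 3.9062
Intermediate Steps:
T(c) = sqrt(c)*(-760 + c**2 + c*(270 - c)) (T(c) = ((c**2 + c*(270 - c)) - 760)*sqrt(c) = (-760 + c**2 + c*(270 - c))*sqrt(c) = sqrt(c)*(-760 + c**2 + c*(270 - c)))
T((-789 + 724) + 983)/1916642 = (sqrt((-789 + 724) + 983)*(-760 + 270*((-789 + 724) + 983)))/1916642 = (sqrt(-65 + 983)*(-760 + 270*(-65 + 983)))*(1/1916642) = (sqrt(918)*(-760 + 270*918))*(1/1916642) = ((3*sqrt(102))*(-760 + 247860))*(1/1916642) = ((3*sqrt(102))*247100)*(1/1916642) = (741300*sqrt(102))*(1/1916642) = 52950*sqrt(102)/136903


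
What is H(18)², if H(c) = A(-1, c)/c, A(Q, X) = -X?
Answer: 1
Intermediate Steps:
H(c) = -1 (H(c) = (-c)/c = -1)
H(18)² = (-1)² = 1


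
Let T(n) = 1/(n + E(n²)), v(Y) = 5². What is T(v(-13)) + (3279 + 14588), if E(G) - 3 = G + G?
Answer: 22834027/1278 ≈ 17867.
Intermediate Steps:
v(Y) = 25
E(G) = 3 + 2*G (E(G) = 3 + (G + G) = 3 + 2*G)
T(n) = 1/(3 + n + 2*n²) (T(n) = 1/(n + (3 + 2*n²)) = 1/(3 + n + 2*n²))
T(v(-13)) + (3279 + 14588) = 1/(3 + 25 + 2*25²) + (3279 + 14588) = 1/(3 + 25 + 2*625) + 17867 = 1/(3 + 25 + 1250) + 17867 = 1/1278 + 17867 = 22834027/1278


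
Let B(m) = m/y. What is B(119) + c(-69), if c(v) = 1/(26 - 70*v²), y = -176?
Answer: -9914053/14662736 ≈ -0.67614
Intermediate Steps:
B(m) = -m/176 (B(m) = m/(-176) = m*(-1/176) = -m/176)
B(119) + c(-69) = -1/176*119 - 1/(-26 + 70*(-69)²) = -119/176 - 1/(-26 + 70*4761) = -119/176 - 1/(-26 + 333270) = -119/176 - 1/333244 = -9914053/14662736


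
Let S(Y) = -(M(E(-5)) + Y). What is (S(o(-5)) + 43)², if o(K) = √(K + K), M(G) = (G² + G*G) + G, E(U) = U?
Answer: (2 + I*√10)² ≈ -6.0 + 12.649*I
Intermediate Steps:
M(G) = G + 2*G² (M(G) = (G² + G²) + G = 2*G² + G = G + 2*G²)
o(K) = √2*√K (o(K) = √(2*K) = √2*√K)
S(Y) = -45 - Y (S(Y) = -(-5*(1 + 2*(-5)) + Y) = -(-5*(1 - 10) + Y) = -(-5*(-9) + Y) = -(45 + Y) = -45 - Y)
(S(o(-5)) + 43)² = ((-45 - √2*√(-5)) + 43)² = ((-45 - √2*I*√5) + 43)² = ((-45 - I*√10) + 43)² = (-2 - I*√10)²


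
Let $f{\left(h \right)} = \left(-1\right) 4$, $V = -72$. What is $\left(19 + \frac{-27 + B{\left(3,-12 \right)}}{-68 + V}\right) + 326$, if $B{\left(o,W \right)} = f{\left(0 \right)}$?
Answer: $\frac{48331}{140} \approx 345.22$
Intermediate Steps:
$f{\left(h \right)} = -4$
$B{\left(o,W \right)} = -4$
$\left(19 + \frac{-27 + B{\left(3,-12 \right)}}{-68 + V}\right) + 326 = \left(19 + \frac{-27 - 4}{-68 - 72}\right) + 326 = \left(19 - \frac{31}{-140}\right) + 326 = \left(19 - - \frac{31}{140}\right) + 326 = \left(19 + \frac{31}{140}\right) + 326 = \frac{2691}{140} + 326 = \frac{48331}{140}$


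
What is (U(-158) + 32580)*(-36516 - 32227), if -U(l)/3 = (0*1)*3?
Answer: -2239646940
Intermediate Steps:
U(l) = 0 (U(l) = -3*0*1*3 = -0*3 = -3*0 = 0)
(U(-158) + 32580)*(-36516 - 32227) = (0 + 32580)*(-36516 - 32227) = 32580*(-68743) = -2239646940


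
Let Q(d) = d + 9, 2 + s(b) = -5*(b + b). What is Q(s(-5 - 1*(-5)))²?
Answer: 49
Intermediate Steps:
s(b) = -2 - 10*b (s(b) = -2 - 5*(b + b) = -2 - 10*b)
Q(d) = 9 + d
Q(s(-5 - 1*(-5)))² = (9 + (-2 - 10*(-5 - 1*(-5))))² = (9 + (-2 - 10*(-5 + 5)))² = (9 + (-2 - 10*0))² = (9 + (-2 + 0))² = (9 - 2)² = 7² = 49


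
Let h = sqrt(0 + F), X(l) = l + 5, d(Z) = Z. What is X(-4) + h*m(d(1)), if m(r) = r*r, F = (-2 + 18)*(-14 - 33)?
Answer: 1 + 4*I*sqrt(47) ≈ 1.0 + 27.423*I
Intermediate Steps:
F = -752 (F = 16*(-47) = -752)
X(l) = 5 + l
m(r) = r**2
h = 4*I*sqrt(47) (h = sqrt(0 - 752) = sqrt(-752) = 4*I*sqrt(47) ≈ 27.423*I)
X(-4) + h*m(d(1)) = (5 - 4) + (4*I*sqrt(47))*1**2 = 1 + (4*I*sqrt(47))*1 = 1 + 4*I*sqrt(47)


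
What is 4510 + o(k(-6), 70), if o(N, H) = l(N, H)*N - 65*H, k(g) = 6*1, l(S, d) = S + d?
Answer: 416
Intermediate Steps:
k(g) = 6
o(N, H) = -65*H + N*(H + N) (o(N, H) = (N + H)*N - 65*H = (H + N)*N - 65*H = N*(H + N) - 65*H = -65*H + N*(H + N))
4510 + o(k(-6), 70) = 4510 + (-65*70 + 6*(70 + 6)) = 4510 + (-4550 + 6*76) = 4510 + (-4550 + 456) = 4510 - 4094 = 416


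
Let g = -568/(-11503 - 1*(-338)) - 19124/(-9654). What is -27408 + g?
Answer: -1477002313174/53893455 ≈ -27406.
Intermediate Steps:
g = 109501466/53893455 (g = -568/(-11503 + 338) - 19124*(-1/9654) = -568/(-11165) + 9562/4827 = -568*(-1/11165) + 9562/4827 = 568/11165 + 9562/4827 = 109501466/53893455 ≈ 2.0318)
-27408 + g = -27408 + 109501466/53893455 = -1477002313174/53893455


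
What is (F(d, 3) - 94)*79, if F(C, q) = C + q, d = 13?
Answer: -6162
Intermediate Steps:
(F(d, 3) - 94)*79 = ((13 + 3) - 94)*79 = (16 - 94)*79 = -78*79 = -6162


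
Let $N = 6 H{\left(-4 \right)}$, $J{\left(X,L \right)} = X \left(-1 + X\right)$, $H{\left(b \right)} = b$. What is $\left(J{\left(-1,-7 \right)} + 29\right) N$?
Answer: $-744$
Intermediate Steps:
$N = -24$ ($N = 6 \left(-4\right) = -24$)
$\left(J{\left(-1,-7 \right)} + 29\right) N = \left(- (-1 - 1) + 29\right) \left(-24\right) = \left(\left(-1\right) \left(-2\right) + 29\right) \left(-24\right) = \left(2 + 29\right) \left(-24\right) = 31 \left(-24\right) = -744$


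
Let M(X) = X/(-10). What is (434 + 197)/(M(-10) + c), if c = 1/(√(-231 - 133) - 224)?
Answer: 31749396/50093 + 1262*I*√91/50093 ≈ 633.81 + 0.24033*I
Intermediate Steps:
M(X) = -X/10 (M(X) = X*(-⅒) = -X/10)
c = 1/(-224 + 2*I*√91) (c = 1/(√(-364) - 224) = 1/(2*I*√91 - 224) = 1/(-224 + 2*I*√91) ≈ -0.0044321 - 0.0003775*I)
(434 + 197)/(M(-10) + c) = (434 + 197)/(-⅒*(-10) + (-8/1805 - I*√91/25270)) = 631/(1 + (-8/1805 - I*√91/25270)) = 631/(1797/1805 - I*√91/25270)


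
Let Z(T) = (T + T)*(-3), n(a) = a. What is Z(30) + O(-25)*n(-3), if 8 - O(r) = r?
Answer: -279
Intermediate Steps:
O(r) = 8 - r
Z(T) = -6*T (Z(T) = (2*T)*(-3) = -6*T)
Z(30) + O(-25)*n(-3) = -6*30 + (8 - 1*(-25))*(-3) = -180 + (8 + 25)*(-3) = -180 + 33*(-3) = -180 - 99 = -279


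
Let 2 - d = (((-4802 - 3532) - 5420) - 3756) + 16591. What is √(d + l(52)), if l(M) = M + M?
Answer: 5*√41 ≈ 32.016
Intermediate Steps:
l(M) = 2*M
d = 921 (d = 2 - ((((-4802 - 3532) - 5420) - 3756) + 16591) = 2 - (((-8334 - 5420) - 3756) + 16591) = 2 - ((-13754 - 3756) + 16591) = 2 - (-17510 + 16591) = 2 - 1*(-919) = 2 + 919 = 921)
√(d + l(52)) = √(921 + 2*52) = √(921 + 104) = √1025 = 5*√41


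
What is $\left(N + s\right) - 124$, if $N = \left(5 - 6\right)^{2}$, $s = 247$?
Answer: $124$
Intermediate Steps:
$N = 1$ ($N = \left(-1\right)^{2} = 1$)
$\left(N + s\right) - 124 = \left(1 + 247\right) - 124 = 248 - 124 = 124$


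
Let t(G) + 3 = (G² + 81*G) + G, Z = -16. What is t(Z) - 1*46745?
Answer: -47804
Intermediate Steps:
t(G) = -3 + G² + 82*G (t(G) = -3 + ((G² + 81*G) + G) = -3 + (G² + 82*G) = -3 + G² + 82*G)
t(Z) - 1*46745 = (-3 + (-16)² + 82*(-16)) - 1*46745 = (-3 + 256 - 1312) - 46745 = -1059 - 46745 = -47804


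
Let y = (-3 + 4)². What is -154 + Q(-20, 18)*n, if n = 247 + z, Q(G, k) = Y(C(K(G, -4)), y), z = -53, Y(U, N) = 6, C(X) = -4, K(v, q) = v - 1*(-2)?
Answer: 1010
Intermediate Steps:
K(v, q) = 2 + v (K(v, q) = v + 2 = 2 + v)
y = 1 (y = 1² = 1)
Q(G, k) = 6
n = 194 (n = 247 - 53 = 194)
-154 + Q(-20, 18)*n = -154 + 6*194 = -154 + 1164 = 1010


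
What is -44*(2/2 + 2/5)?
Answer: -308/5 ≈ -61.600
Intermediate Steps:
-44*(2/2 + 2/5) = -44*(2*(½) + 2*(⅕)) = -44*(1 + ⅖) = -44*7/5 = -308/5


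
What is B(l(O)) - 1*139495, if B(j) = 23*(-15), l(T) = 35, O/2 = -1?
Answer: -139840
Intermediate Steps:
O = -2 (O = 2*(-1) = -2)
B(j) = -345
B(l(O)) - 1*139495 = -345 - 1*139495 = -345 - 139495 = -139840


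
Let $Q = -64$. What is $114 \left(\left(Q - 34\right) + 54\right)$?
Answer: $-5016$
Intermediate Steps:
$114 \left(\left(Q - 34\right) + 54\right) = 114 \left(\left(-64 - 34\right) + 54\right) = 114 \left(-98 + 54\right) = 114 \left(-44\right) = -5016$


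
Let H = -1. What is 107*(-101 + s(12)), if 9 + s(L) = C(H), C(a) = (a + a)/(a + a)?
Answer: -11663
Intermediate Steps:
C(a) = 1 (C(a) = (2*a)/((2*a)) = (2*a)*(1/(2*a)) = 1)
s(L) = -8 (s(L) = -9 + 1 = -8)
107*(-101 + s(12)) = 107*(-101 - 8) = 107*(-109) = -11663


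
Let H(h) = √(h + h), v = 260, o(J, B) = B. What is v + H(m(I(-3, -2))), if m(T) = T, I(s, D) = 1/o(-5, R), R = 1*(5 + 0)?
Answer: 260 + √10/5 ≈ 260.63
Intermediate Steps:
R = 5 (R = 1*5 = 5)
I(s, D) = ⅕ (I(s, D) = 1/5 = ⅕)
H(h) = √2*√h (H(h) = √(2*h) = √2*√h)
v + H(m(I(-3, -2))) = 260 + √2*√(⅕) = 260 + √2*(√5/5) = 260 + √10/5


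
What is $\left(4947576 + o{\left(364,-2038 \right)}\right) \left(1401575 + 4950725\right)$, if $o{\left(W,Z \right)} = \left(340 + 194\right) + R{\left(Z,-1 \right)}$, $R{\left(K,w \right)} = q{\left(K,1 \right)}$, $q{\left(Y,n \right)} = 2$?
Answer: $31431891857600$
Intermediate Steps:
$R{\left(K,w \right)} = 2$
$o{\left(W,Z \right)} = 536$ ($o{\left(W,Z \right)} = \left(340 + 194\right) + 2 = 534 + 2 = 536$)
$\left(4947576 + o{\left(364,-2038 \right)}\right) \left(1401575 + 4950725\right) = \left(4947576 + 536\right) \left(1401575 + 4950725\right) = 4948112 \cdot 6352300 = 31431891857600$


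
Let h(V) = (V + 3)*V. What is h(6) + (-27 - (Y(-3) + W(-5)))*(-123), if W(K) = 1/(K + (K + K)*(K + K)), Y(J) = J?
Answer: 285693/95 ≈ 3007.3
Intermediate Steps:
h(V) = V*(3 + V) (h(V) = (3 + V)*V = V*(3 + V))
W(K) = 1/(K + 4*K**2) (W(K) = 1/(K + (2*K)*(2*K)) = 1/(K + 4*K**2))
h(6) + (-27 - (Y(-3) + W(-5)))*(-123) = 6*(3 + 6) + (-27 - (-3 + 1/((-5)*(1 + 4*(-5)))))*(-123) = 6*9 + (-27 - (-3 - 1/(5*(1 - 20))))*(-123) = 54 + (-27 - (-3 - 1/5/(-19)))*(-123) = 54 + (-27 - (-3 - 1/5*(-1/19)))*(-123) = 54 + (-27 - (-3 + 1/95))*(-123) = 54 + (-27 - 1*(-284/95))*(-123) = 54 + (-27 + 284/95)*(-123) = 54 - 2281/95*(-123) = 54 + 280563/95 = 285693/95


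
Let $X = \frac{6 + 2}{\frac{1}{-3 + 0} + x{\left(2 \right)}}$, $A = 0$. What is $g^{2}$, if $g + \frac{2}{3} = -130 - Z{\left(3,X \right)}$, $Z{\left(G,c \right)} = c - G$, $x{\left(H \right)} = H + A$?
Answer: $\frac{3948169}{225} \approx 17547.0$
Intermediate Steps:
$x{\left(H \right)} = H$ ($x{\left(H \right)} = H + 0 = H$)
$X = \frac{24}{5}$ ($X = \frac{6 + 2}{\frac{1}{-3 + 0} + 2} = \frac{8}{\frac{1}{-3} + 2} = \frac{8}{- \frac{1}{3} + 2} = \frac{8}{\frac{5}{3}} = 8 \cdot \frac{3}{5} = \frac{24}{5} \approx 4.8$)
$g = - \frac{1987}{15}$ ($g = - \frac{2}{3} - \left(\frac{674}{5} - 3\right) = - \frac{2}{3} - \frac{659}{5} = - \frac{1987}{15} \approx -132.47$)
$g^{2} = \left(- \frac{1987}{15}\right)^{2} = \frac{3948169}{225}$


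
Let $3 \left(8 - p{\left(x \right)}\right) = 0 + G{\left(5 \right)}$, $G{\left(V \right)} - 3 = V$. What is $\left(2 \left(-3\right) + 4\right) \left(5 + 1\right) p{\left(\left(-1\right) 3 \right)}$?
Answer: $-64$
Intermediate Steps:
$G{\left(V \right)} = 3 + V$
$p{\left(x \right)} = \frac{16}{3}$ ($p{\left(x \right)} = 8 - \frac{0 + \left(3 + 5\right)}{3} = 8 - \frac{0 + 8}{3} = 8 - \frac{8}{3} = \frac{16}{3}$)
$\left(2 \left(-3\right) + 4\right) \left(5 + 1\right) p{\left(\left(-1\right) 3 \right)} = \left(2 \left(-3\right) + 4\right) \left(5 + 1\right) \frac{16}{3} = \left(-6 + 4\right) 6 \cdot \frac{16}{3} = \left(-2\right) 6 \cdot \frac{16}{3} = \left(-12\right) \frac{16}{3} = -64$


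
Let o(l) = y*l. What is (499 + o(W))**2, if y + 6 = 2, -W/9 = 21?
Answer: 1575025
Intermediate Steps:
W = -189 (W = -9*21 = -189)
y = -4 (y = -6 + 2 = -4)
o(l) = -4*l
(499 + o(W))**2 = (499 - 4*(-189))**2 = (499 + 756)**2 = 1255**2 = 1575025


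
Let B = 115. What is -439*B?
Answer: -50485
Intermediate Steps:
-439*B = -439*115 = -50485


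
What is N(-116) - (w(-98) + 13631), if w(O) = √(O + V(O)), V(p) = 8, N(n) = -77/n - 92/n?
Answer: -1581027/116 - 3*I*√10 ≈ -13630.0 - 9.4868*I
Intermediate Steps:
N(n) = -169/n
w(O) = √(8 + O) (w(O) = √(O + 8) = √(8 + O))
N(-116) - (w(-98) + 13631) = -169/(-116) - (√(8 - 98) + 13631) = -169*(-1/116) - (√(-90) + 13631) = 169/116 - (3*I*√10 + 13631) = 169/116 - (13631 + 3*I*√10) = 169/116 + (-13631 - 3*I*√10) = -1581027/116 - 3*I*√10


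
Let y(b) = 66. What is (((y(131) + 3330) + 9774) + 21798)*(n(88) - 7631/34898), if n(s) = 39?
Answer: 23662688244/17449 ≈ 1.3561e+6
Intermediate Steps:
(((y(131) + 3330) + 9774) + 21798)*(n(88) - 7631/34898) = (((66 + 3330) + 9774) + 21798)*(39 - 7631/34898) = ((3396 + 9774) + 21798)*(39 - 7631*1/34898) = (13170 + 21798)*(39 - 7631/34898) = 34968*(1353391/34898) = 23662688244/17449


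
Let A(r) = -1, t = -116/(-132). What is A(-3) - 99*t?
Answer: -88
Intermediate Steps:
t = 29/33 (t = -116*(-1/132) = 29/33 ≈ 0.87879)
A(-3) - 99*t = -1 - 99*29/33 = -1 - 87 = -88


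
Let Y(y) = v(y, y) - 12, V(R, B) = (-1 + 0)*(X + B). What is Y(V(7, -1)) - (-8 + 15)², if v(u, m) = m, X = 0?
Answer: -60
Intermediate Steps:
V(R, B) = -B (V(R, B) = (-1 + 0)*(0 + B) = -B)
Y(y) = -12 + y (Y(y) = y - 12 = -12 + y)
Y(V(7, -1)) - (-8 + 15)² = (-12 - 1*(-1)) - (-8 + 15)² = (-12 + 1) - 1*7² = -11 - 1*49 = -11 - 49 = -60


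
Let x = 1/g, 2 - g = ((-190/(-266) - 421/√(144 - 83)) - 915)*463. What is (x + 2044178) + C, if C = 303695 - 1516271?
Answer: 443873485161999552448/533757115977035 - 9551227*√61/533757115977035 ≈ 8.3160e+5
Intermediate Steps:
C = -1212576
g = 2963214/7 + 194923*√61/61 (g = 2 - ((-190/(-266) - 421/√(144 - 83)) - 915)*463 = 2 - ((-190*(-1/266) - 421*√61/61) - 915)*463 = 2 - ((5/7 - 421*√61/61) - 915)*463 = 2 - (-6400/7 - 421*√61/61)*463 = 2 - (-2963200/7 - 194923*√61/61) = 2 + (2963200/7 + 194923*√61/61) = 2963214/7 + 194923*√61/61 ≈ 4.4827e+5)
x = 1/(2963214/7 + 194923*√61/61) ≈ 2.2308e-6
(x + 2044178) + C = ((1265292378/533757115977035 - 9551227*√61/533757115977035) + 2044178) - 1212576 = (1091094553824968744608/533757115977035 - 9551227*√61/533757115977035) - 1212576 = 443873485161999552448/533757115977035 - 9551227*√61/533757115977035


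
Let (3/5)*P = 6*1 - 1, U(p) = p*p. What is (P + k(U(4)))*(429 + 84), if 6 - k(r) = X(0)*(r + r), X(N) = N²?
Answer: 7353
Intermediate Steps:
U(p) = p²
k(r) = 6 (k(r) = 6 - 0²*(r + r) = 6 - 0*2*r = 6 - 1*0 = 6 + 0 = 6)
P = 25/3 (P = 5*(6*1 - 1)/3 = 5*(6 - 1)/3 = (5/3)*5 = 25/3 ≈ 8.3333)
(P + k(U(4)))*(429 + 84) = (25/3 + 6)*(429 + 84) = (43/3)*513 = 7353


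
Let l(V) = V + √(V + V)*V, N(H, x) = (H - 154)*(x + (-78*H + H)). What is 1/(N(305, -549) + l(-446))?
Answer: I/(4*(-907395*I + 223*√223)) ≈ -2.7551e-7 + 1.0111e-9*I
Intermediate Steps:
N(H, x) = (-154 + H)*(x - 77*H)
l(V) = V + √2*V^(3/2) (l(V) = V + √(2*V)*V = V + (√2*√V)*V = V + √2*V^(3/2))
1/(N(305, -549) + l(-446)) = 1/((-154*(-549) - 77*305² + 11858*305 + 305*(-549)) + (-446 + √2*(-446)^(3/2))) = 1/((84546 - 77*93025 + 3616690 - 167445) + (-446 + √2*(-446*I*√446))) = 1/((84546 - 7162925 + 3616690 - 167445) + (-446 - 892*I*√223)) = 1/(-3629134 + (-446 - 892*I*√223)) = 1/(-3629580 - 892*I*√223)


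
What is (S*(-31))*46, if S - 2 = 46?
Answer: -68448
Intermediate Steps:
S = 48 (S = 2 + 46 = 48)
(S*(-31))*46 = (48*(-31))*46 = -1488*46 = -68448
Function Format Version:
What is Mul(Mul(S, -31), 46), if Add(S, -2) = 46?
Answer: -68448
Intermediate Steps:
S = 48 (S = Add(2, 46) = 48)
Mul(Mul(S, -31), 46) = Mul(Mul(48, -31), 46) = Mul(-1488, 46) = -68448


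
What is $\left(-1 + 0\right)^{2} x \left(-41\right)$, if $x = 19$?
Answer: $-779$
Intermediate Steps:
$\left(-1 + 0\right)^{2} x \left(-41\right) = \left(-1 + 0\right)^{2} \cdot 19 \left(-41\right) = \left(-1\right)^{2} \cdot 19 \left(-41\right) = 1 \cdot 19 \left(-41\right) = 19 \left(-41\right) = -779$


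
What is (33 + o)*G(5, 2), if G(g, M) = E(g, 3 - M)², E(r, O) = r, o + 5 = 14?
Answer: 1050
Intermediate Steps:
o = 9 (o = -5 + 14 = 9)
G(g, M) = g²
(33 + o)*G(5, 2) = (33 + 9)*5² = 42*25 = 1050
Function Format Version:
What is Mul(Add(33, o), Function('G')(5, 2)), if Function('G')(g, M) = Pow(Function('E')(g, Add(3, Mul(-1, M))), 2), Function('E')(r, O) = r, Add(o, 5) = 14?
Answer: 1050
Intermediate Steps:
o = 9 (o = Add(-5, 14) = 9)
Function('G')(g, M) = Pow(g, 2)
Mul(Add(33, o), Function('G')(5, 2)) = Mul(Add(33, 9), Pow(5, 2)) = Mul(42, 25) = 1050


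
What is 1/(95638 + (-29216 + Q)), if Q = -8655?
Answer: 1/57767 ≈ 1.7311e-5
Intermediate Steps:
1/(95638 + (-29216 + Q)) = 1/(95638 + (-29216 - 8655)) = 1/(95638 - 37871) = 1/57767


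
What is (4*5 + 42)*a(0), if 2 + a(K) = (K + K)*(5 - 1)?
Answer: -124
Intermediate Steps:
a(K) = -2 + 8*K (a(K) = -2 + (K + K)*(5 - 1) = -2 + (2*K)*4 = -2 + 8*K)
(4*5 + 42)*a(0) = (4*5 + 42)*(-2 + 8*0) = (20 + 42)*(-2 + 0) = 62*(-2) = -124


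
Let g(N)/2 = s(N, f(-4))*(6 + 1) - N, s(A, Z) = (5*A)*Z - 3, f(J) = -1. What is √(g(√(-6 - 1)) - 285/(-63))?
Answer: √(-16527 - 31752*I*√7)/21 ≈ 8.8507 - 10.762*I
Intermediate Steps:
s(A, Z) = -3 + 5*A*Z (s(A, Z) = 5*A*Z - 3 = -3 + 5*A*Z)
g(N) = -42 - 72*N (g(N) = 2*((-3 + 5*N*(-1))*(6 + 1) - N) = 2*((-3 - 5*N)*7 - N) = 2*((-21 - 35*N) - N) = 2*(-21 - 36*N) = -42 - 72*N)
√(g(√(-6 - 1)) - 285/(-63)) = √((-42 - 72*√(-6 - 1)) - 285/(-63)) = √((-42 - 72*I*√7) - 285*(-1/63)) = √((-42 - 72*I*√7) + 95/21) = √(-787/21 - 72*I*√7)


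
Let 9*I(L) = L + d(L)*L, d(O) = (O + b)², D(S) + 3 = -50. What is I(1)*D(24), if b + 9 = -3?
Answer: -6466/9 ≈ -718.44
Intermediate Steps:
b = -12 (b = -9 - 3 = -12)
D(S) = -53 (D(S) = -3 - 50 = -53)
d(O) = (-12 + O)² (d(O) = (O - 12)² = (-12 + O)²)
I(L) = L/9 + L*(-12 + L)²/9 (I(L) = (L + (-12 + L)²*L)/9 = (L + L*(-12 + L)²)/9 = L/9 + L*(-12 + L)²/9)
I(1)*D(24) = ((⅑)*1*(1 + (-12 + 1)²))*(-53) = ((⅑)*1*(1 + (-11)²))*(-53) = ((⅑)*1*(1 + 121))*(-53) = ((⅑)*1*122)*(-53) = (122/9)*(-53) = -6466/9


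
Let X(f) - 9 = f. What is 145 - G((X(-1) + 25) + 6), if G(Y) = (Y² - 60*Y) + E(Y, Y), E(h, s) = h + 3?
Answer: 922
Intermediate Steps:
X(f) = 9 + f
E(h, s) = 3 + h
G(Y) = 3 + Y² - 59*Y (G(Y) = (Y² - 60*Y) + (3 + Y) = 3 + Y² - 59*Y)
145 - G((X(-1) + 25) + 6) = 145 - (3 + (((9 - 1) + 25) + 6)² - 59*(((9 - 1) + 25) + 6)) = 145 - (3 + ((8 + 25) + 6)² - 59*((8 + 25) + 6)) = 145 - (3 + (33 + 6)² - 59*(33 + 6)) = 145 - (3 + 39² - 59*39) = 145 - (3 + 1521 - 2301) = 145 - 1*(-777) = 145 + 777 = 922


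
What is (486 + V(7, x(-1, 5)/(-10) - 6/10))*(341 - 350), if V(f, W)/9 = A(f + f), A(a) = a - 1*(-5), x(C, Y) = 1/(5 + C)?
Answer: -5913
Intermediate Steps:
A(a) = 5 + a (A(a) = a + 5 = 5 + a)
V(f, W) = 45 + 18*f (V(f, W) = 9*(5 + (f + f)) = 9*(5 + 2*f) = 45 + 18*f)
(486 + V(7, x(-1, 5)/(-10) - 6/10))*(341 - 350) = (486 + (45 + 18*7))*(341 - 350) = (486 + (45 + 126))*(-9) = (486 + 171)*(-9) = 657*(-9) = -5913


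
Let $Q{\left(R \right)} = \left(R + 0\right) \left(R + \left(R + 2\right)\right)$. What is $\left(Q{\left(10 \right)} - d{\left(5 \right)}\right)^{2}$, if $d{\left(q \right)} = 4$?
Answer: $46656$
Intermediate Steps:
$Q{\left(R \right)} = R \left(2 + 2 R\right)$ ($Q{\left(R \right)} = R \left(R + \left(2 + R\right)\right) = R \left(2 + 2 R\right)$)
$\left(Q{\left(10 \right)} - d{\left(5 \right)}\right)^{2} = \left(2 \cdot 10 \left(1 + 10\right) - 4\right)^{2} = \left(2 \cdot 10 \cdot 11 - 4\right)^{2} = \left(220 - 4\right)^{2} = 216^{2} = 46656$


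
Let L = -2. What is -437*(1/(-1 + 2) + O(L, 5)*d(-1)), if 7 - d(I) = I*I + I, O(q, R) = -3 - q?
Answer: 2622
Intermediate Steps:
d(I) = 7 - I - I² (d(I) = 7 - (I*I + I) = 7 - (I² + I) = 7 - (I + I²) = 7 + (-I - I²) = 7 - I - I²)
-437*(1/(-1 + 2) + O(L, 5)*d(-1)) = -437*(1/(-1 + 2) + (-3 - 1*(-2))*(7 - 1*(-1) - 1*(-1)²)) = -437*(1/1 + (-3 + 2)*(7 + 1 - 1*1)) = -437*(1 - (7 + 1 - 1)) = -437*(1 - 1*7) = -437*(1 - 7) = -437*(-6) = 2622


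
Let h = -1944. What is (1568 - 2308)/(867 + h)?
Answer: 740/1077 ≈ 0.68709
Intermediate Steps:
(1568 - 2308)/(867 + h) = (1568 - 2308)/(867 - 1944) = -740/(-1077) = -740*(-1/1077) = 740/1077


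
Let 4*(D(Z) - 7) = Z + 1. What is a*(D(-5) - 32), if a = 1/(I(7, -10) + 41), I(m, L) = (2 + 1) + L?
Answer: -13/17 ≈ -0.76471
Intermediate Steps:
I(m, L) = 3 + L
D(Z) = 29/4 + Z/4 (D(Z) = 7 + (Z + 1)/4 = 7 + (1 + Z)/4 = 7 + (¼ + Z/4) = 29/4 + Z/4)
a = 1/34 (a = 1/((3 - 10) + 41) = 1/(-7 + 41) = 1/34 ≈ 0.029412)
a*(D(-5) - 32) = ((29/4 + (¼)*(-5)) - 32)/34 = ((29/4 - 5/4) - 32)/34 = (6 - 32)/34 = (1/34)*(-26) = -13/17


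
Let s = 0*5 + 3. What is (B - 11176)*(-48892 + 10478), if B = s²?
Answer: 428969138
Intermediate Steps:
s = 3 (s = 0 + 3 = 3)
B = 9 (B = 3² = 9)
(B - 11176)*(-48892 + 10478) = (9 - 11176)*(-48892 + 10478) = -11167*(-38414) = 428969138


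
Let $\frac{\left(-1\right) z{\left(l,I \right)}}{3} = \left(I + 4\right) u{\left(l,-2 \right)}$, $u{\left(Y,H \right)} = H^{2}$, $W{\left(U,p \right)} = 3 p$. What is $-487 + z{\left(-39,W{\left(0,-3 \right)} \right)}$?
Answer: $-427$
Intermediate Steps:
$z{\left(l,I \right)} = -48 - 12 I$ ($z{\left(l,I \right)} = - 3 \left(I + 4\right) \left(-2\right)^{2} = - 3 \left(4 + I\right) 4 = - 3 \left(16 + 4 I\right) = -48 - 12 I$)
$-487 + z{\left(-39,W{\left(0,-3 \right)} \right)} = -487 - \left(48 + 12 \cdot 3 \left(-3\right)\right) = -487 - -60 = -487 + \left(-48 + 108\right) = -487 + 60 = -427$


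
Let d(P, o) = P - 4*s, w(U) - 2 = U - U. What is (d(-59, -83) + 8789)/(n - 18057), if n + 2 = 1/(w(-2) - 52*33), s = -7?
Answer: -15011212/30953127 ≈ -0.48497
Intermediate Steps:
w(U) = 2 (w(U) = 2 + (U - U) = 2 + 0 = 2)
n = -3429/1714 (n = -2 + 1/(2 - 52*33) = -2 + 1/(2 - 1716) = -2 + 1/(-1714) = -2 - 1/1714 = -3429/1714 ≈ -2.0006)
d(P, o) = 28 + P (d(P, o) = P - 4*(-7) = P + 28 = 28 + P)
(d(-59, -83) + 8789)/(n - 18057) = ((28 - 59) + 8789)/(-3429/1714 - 18057) = (-31 + 8789)/(-30953127/1714) = 8758*(-1714/30953127) = -15011212/30953127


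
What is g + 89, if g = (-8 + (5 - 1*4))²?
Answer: 138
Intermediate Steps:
g = 49 (g = (-8 + (5 - 4))² = (-8 + 1)² = (-7)² = 49)
g + 89 = 49 + 89 = 138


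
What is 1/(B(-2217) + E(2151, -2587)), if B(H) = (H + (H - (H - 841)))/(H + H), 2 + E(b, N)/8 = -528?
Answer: -2217/9399392 ≈ -0.00023587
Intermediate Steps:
E(b, N) = -4240 (E(b, N) = -16 + 8*(-528) = -16 - 4224 = -4240)
B(H) = (841 + H)/(2*H) (B(H) = (H + (H - (-841 + H)))/((2*H)) = (H + (H + (841 - H)))*(1/(2*H)) = (H + 841)*(1/(2*H)) = (841 + H)*(1/(2*H)) = (841 + H)/(2*H))
1/(B(-2217) + E(2151, -2587)) = 1/((½)*(841 - 2217)/(-2217) - 4240) = 1/((½)*(-1/2217)*(-1376) - 4240) = 1/(688/2217 - 4240) = 1/(-9399392/2217) = -2217/9399392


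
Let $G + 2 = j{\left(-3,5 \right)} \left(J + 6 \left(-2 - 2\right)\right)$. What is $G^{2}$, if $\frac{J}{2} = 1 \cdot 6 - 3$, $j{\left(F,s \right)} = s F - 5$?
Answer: $128164$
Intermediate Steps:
$j{\left(F,s \right)} = -5 + F s$ ($j{\left(F,s \right)} = F s - 5 = -5 + F s$)
$J = 6$ ($J = 2 \left(1 \cdot 6 - 3\right) = 2 \left(6 - 3\right) = 2 \cdot 3 = 6$)
$G = 358$ ($G = -2 + \left(-5 - 15\right) \left(6 + 6 \left(-2 - 2\right)\right) = -2 + \left(-5 - 15\right) \left(6 + 6 \left(-4\right)\right) = -2 - 20 \left(6 - 24\right) = -2 - -360 = -2 + 360 = 358$)
$G^{2} = 358^{2} = 128164$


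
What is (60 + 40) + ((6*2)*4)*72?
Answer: 3556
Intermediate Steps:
(60 + 40) + ((6*2)*4)*72 = 100 + (12*4)*72 = 100 + 48*72 = 100 + 3456 = 3556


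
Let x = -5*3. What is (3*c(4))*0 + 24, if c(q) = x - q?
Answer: 24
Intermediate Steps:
x = -15
c(q) = -15 - q
(3*c(4))*0 + 24 = (3*(-15 - 1*4))*0 + 24 = (3*(-15 - 4))*0 + 24 = (3*(-19))*0 + 24 = -57*0 + 24 = 0 + 24 = 24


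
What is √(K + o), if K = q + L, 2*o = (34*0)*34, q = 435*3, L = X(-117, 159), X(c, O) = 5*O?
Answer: 10*√21 ≈ 45.826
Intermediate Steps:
L = 795 (L = 5*159 = 795)
q = 1305
o = 0 (o = ((34*0)*34)/2 = (0*34)/2 = (½)*0 = 0)
K = 2100 (K = 1305 + 795 = 2100)
√(K + o) = √(2100 + 0) = √2100 = 10*√21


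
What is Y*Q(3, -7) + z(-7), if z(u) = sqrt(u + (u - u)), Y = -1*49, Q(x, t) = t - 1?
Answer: 392 + I*sqrt(7) ≈ 392.0 + 2.6458*I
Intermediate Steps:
Q(x, t) = -1 + t
Y = -49
z(u) = sqrt(u) (z(u) = sqrt(u + 0) = sqrt(u))
Y*Q(3, -7) + z(-7) = -49*(-1 - 7) + sqrt(-7) = -49*(-8) + I*sqrt(7) = 392 + I*sqrt(7)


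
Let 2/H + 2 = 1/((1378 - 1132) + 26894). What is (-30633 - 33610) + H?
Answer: -3487100077/54279 ≈ -64244.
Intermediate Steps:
H = -54280/54279 (H = 2/(-2 + 1/((1378 - 1132) + 26894)) = 2/(-2 + 1/(246 + 26894)) = 2/(-2 + 1/27140) = 2/(-54279/27140) = 2*(-27140/54279) = -54280/54279 ≈ -1.0000)
(-30633 - 33610) + H = (-30633 - 33610) - 54280/54279 = -64243 - 54280/54279 = -3487100077/54279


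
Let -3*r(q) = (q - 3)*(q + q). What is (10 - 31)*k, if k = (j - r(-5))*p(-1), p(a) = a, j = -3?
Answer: 497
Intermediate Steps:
r(q) = -2*q*(-3 + q)/3 (r(q) = -(q - 3)*(q + q)/3 = -(-3 + q)*2*q/3 = -2*q*(-3 + q)/3)
k = -71/3 (k = (-3 - 2*(-5)*(3 - 1*(-5))/3)*(-1) = (-3 - 2*(-5)*(3 + 5)/3)*(-1) = (-3 - 2*(-5)*8/3)*(-1) = (-3 - 1*(-80/3))*(-1) = (-3 + 80/3)*(-1) = (71/3)*(-1) = -71/3 ≈ -23.667)
(10 - 31)*k = (10 - 31)*(-71/3) = -21*(-71/3) = 497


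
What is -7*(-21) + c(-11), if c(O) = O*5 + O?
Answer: 81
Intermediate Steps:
c(O) = 6*O (c(O) = 5*O + O = 6*O)
-7*(-21) + c(-11) = -7*(-21) + 6*(-11) = 147 - 66 = 81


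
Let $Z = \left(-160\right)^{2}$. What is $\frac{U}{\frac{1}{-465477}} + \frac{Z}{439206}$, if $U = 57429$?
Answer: $- \frac{5870400743429899}{219603} \approx -2.6732 \cdot 10^{10}$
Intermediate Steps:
$Z = 25600$
$\frac{U}{\frac{1}{-465477}} + \frac{Z}{439206} = \frac{57429}{\frac{1}{-465477}} + \frac{25600}{439206} = \frac{57429}{- \frac{1}{465477}} + 25600 \cdot \frac{1}{439206} = 57429 \left(-465477\right) + \frac{12800}{219603} = -26731878633 + \frac{12800}{219603} = - \frac{5870400743429899}{219603}$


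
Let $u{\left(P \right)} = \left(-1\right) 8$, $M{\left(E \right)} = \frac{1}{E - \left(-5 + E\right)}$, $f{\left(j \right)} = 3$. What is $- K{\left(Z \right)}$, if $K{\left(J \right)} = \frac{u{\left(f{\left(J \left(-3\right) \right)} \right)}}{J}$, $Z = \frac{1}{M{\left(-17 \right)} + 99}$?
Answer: $\frac{3968}{5} \approx 793.6$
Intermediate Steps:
$M{\left(E \right)} = \frac{1}{5}$
$Z = \frac{5}{496}$ ($Z = \frac{1}{\frac{1}{5} + 99} = \frac{1}{\frac{496}{5}} = \frac{5}{496} \approx 0.010081$)
$u{\left(P \right)} = -8$
$K{\left(J \right)} = - \frac{8}{J}$
$- K{\left(Z \right)} = - \frac{-8}{\frac{5}{496}} = - \frac{\left(-8\right) 496}{5} = \left(-1\right) \left(- \frac{3968}{5}\right) = \frac{3968}{5}$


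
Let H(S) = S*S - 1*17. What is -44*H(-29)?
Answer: -36256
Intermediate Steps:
H(S) = -17 + S² (H(S) = S² - 17 = -17 + S²)
-44*H(-29) = -44*(-17 + (-29)²) = -44*(-17 + 841) = -44*824 = -36256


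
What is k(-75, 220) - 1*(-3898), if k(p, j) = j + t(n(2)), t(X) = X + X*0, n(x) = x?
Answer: 4120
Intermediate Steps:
t(X) = X (t(X) = X + 0 = X)
k(p, j) = 2 + j (k(p, j) = j + 2 = 2 + j)
k(-75, 220) - 1*(-3898) = (2 + 220) - 1*(-3898) = 222 + 3898 = 4120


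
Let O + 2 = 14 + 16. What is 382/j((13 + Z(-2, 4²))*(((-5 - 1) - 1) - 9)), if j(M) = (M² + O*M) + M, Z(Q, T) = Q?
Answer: 191/12936 ≈ 0.014765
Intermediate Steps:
O = 28 (O = -2 + (14 + 16) = -2 + 30 = 28)
j(M) = M² + 29*M (j(M) = (M² + 28*M) + M = M² + 29*M)
382/j((13 + Z(-2, 4²))*(((-5 - 1) - 1) - 9)) = 382/((((13 - 2)*(((-5 - 1) - 1) - 9))*(29 + (13 - 2)*(((-5 - 1) - 1) - 9)))) = 382/(((11*((-6 - 1) - 9))*(29 + 11*((-6 - 1) - 9)))) = 382/(((11*(-7 - 9))*(29 + 11*(-7 - 9)))) = 382/(((11*(-16))*(29 + 11*(-16)))) = 382/((-176*(29 - 176))) = 382/((-176*(-147))) = 382/25872 = 382*(1/25872) = 191/12936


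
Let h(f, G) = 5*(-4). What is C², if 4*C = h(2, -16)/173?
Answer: 25/29929 ≈ 0.00083531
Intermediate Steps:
h(f, G) = -20
C = -5/173 (C = (-20/173)/4 = (-20*1/173)/4 = (¼)*(-20/173) = -5/173 ≈ -0.028902)
C² = (-5/173)² = 25/29929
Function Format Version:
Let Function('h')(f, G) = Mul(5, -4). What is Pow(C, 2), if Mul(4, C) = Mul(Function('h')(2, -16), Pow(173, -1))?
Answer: Rational(25, 29929) ≈ 0.00083531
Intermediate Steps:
Function('h')(f, G) = -20
C = Rational(-5, 173) (C = Mul(Rational(1, 4), Mul(-20, Pow(173, -1))) = Mul(Rational(1, 4), Mul(-20, Rational(1, 173))) = Mul(Rational(1, 4), Rational(-20, 173)) = Rational(-5, 173) ≈ -0.028902)
Pow(C, 2) = Pow(Rational(-5, 173), 2) = Rational(25, 29929)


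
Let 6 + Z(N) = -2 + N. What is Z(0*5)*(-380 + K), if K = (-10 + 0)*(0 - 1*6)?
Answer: 2560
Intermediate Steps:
Z(N) = -8 + N (Z(N) = -6 + (-2 + N) = -8 + N)
K = 60 (K = -10*(0 - 6) = -10*(-6) = 60)
Z(0*5)*(-380 + K) = (-8 + 0*5)*(-380 + 60) = (-8 + 0)*(-320) = -8*(-320) = 2560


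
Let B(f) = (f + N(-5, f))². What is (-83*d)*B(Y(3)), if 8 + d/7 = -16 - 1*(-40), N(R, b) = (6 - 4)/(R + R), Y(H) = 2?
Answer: -752976/25 ≈ -30119.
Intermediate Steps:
N(R, b) = 1/R (N(R, b) = 2/((2*R)) = 2*(1/(2*R)) = 1/R)
d = 112 (d = -56 + 7*(-16 - 1*(-40)) = -56 + 7*(-16 + 40) = -56 + 7*24 = -56 + 168 = 112)
B(f) = (-⅕ + f)² (B(f) = (f + 1/(-5))² = (f - ⅕)² = (-⅕ + f)²)
(-83*d)*B(Y(3)) = (-83*112)*((-1 + 5*2)²/25) = -9296*(-1 + 10)²/25 = -9296*9²/25 = -9296*81/25 = -752976/25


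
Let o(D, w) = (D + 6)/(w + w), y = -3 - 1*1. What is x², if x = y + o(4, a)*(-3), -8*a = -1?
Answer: 15376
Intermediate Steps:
a = ⅛ (a = -⅛*(-1) = ⅛ ≈ 0.12500)
y = -4 (y = -3 - 1 = -4)
o(D, w) = (6 + D)/(2*w) (o(D, w) = (6 + D)/((2*w)) = (6 + D)*(1/(2*w)) = (6 + D)/(2*w))
x = -124 (x = -4 + ((6 + 4)/(2*(⅛)))*(-3) = -4 + ((½)*8*10)*(-3) = -4 + 40*(-3) = -4 - 120 = -124)
x² = (-124)² = 15376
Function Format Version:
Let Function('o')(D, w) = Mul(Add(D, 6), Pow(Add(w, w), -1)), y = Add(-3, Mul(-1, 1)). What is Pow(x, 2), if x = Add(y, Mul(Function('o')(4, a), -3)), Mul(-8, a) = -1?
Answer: 15376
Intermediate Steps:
a = Rational(1, 8) (a = Mul(Rational(-1, 8), -1) = Rational(1, 8) ≈ 0.12500)
y = -4 (y = Add(-3, -1) = -4)
Function('o')(D, w) = Mul(Rational(1, 2), Pow(w, -1), Add(6, D)) (Function('o')(D, w) = Mul(Add(6, D), Pow(Mul(2, w), -1)) = Mul(Add(6, D), Mul(Rational(1, 2), Pow(w, -1))) = Mul(Rational(1, 2), Pow(w, -1), Add(6, D)))
x = -124 (x = Add(-4, Mul(Mul(Rational(1, 2), Pow(Rational(1, 8), -1), Add(6, 4)), -3)) = Add(-4, Mul(Mul(Rational(1, 2), 8, 10), -3)) = Add(-4, Mul(40, -3)) = Add(-4, -120) = -124)
Pow(x, 2) = Pow(-124, 2) = 15376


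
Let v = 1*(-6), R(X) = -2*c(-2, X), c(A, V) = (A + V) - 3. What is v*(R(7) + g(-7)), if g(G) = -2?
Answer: 36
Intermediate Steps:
c(A, V) = -3 + A + V
R(X) = 10 - 2*X (R(X) = -2*(-3 - 2 + X) = -2*(-5 + X) = 10 - 2*X)
v = -6
v*(R(7) + g(-7)) = -6*((10 - 2*7) - 2) = -6*((10 - 14) - 2) = -6*(-4 - 2) = -6*(-6) = 36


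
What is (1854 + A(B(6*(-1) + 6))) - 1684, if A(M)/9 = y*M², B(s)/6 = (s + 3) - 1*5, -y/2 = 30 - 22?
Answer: -20566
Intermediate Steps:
y = -16 (y = -2*(30 - 22) = -2*8 = -16)
B(s) = -12 + 6*s (B(s) = 6*((s + 3) - 1*5) = 6*((3 + s) - 5) = 6*(-2 + s) = -12 + 6*s)
A(M) = -144*M² (A(M) = 9*(-16*M²) = -144*M²)
(1854 + A(B(6*(-1) + 6))) - 1684 = (1854 - 144*(-12 + 6*(6*(-1) + 6))²) - 1684 = (1854 - 144*(-12 + 6*(-6 + 6))²) - 1684 = (1854 - 144*(-12 + 6*0)²) - 1684 = (1854 - 144*(-12 + 0)²) - 1684 = (1854 - 144*(-12)²) - 1684 = (1854 - 144*144) - 1684 = (1854 - 20736) - 1684 = -18882 - 1684 = -20566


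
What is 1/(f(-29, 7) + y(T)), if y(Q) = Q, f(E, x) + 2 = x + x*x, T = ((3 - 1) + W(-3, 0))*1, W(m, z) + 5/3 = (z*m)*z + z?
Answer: 3/163 ≈ 0.018405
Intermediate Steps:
W(m, z) = -5/3 + z + m*z² (W(m, z) = -5/3 + ((z*m)*z + z) = -5/3 + ((m*z)*z + z) = -5/3 + (m*z² + z) = -5/3 + (z + m*z²) = -5/3 + z + m*z²)
T = ⅓ (T = ((3 - 1) + (-5/3 + 0 - 3*0²))*1 = (2 + (-5/3 + 0 - 3*0))*1 = (2 + (-5/3 + 0 + 0))*1 = (2 - 5/3)*1 = (⅓)*1 = ⅓ ≈ 0.33333)
f(E, x) = -2 + x + x² (f(E, x) = -2 + (x + x*x) = -2 + (x + x²) = -2 + x + x²)
1/(f(-29, 7) + y(T)) = 1/((-2 + 7 + 7²) + ⅓) = 1/((-2 + 7 + 49) + ⅓) = 1/(54 + ⅓) = 1/(163/3) = 3/163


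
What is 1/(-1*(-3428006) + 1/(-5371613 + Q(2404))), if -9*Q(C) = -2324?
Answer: 48342193/165717327657149 ≈ 2.9171e-7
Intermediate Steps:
Q(C) = 2324/9 (Q(C) = -1/9*(-2324) = 2324/9)
1/(-1*(-3428006) + 1/(-5371613 + Q(2404))) = 1/(-1*(-3428006) + 1/(-5371613 + 2324/9)) = 1/(3428006 + 1/(-48342193/9)) = 1/(3428006 - 9/48342193) = 1/(165717327657149/48342193) = 48342193/165717327657149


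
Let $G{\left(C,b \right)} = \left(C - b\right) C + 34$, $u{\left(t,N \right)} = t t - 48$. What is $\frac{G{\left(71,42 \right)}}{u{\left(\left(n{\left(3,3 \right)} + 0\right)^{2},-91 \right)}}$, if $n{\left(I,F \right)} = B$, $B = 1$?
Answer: $- \frac{2093}{47} \approx -44.532$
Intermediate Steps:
$n{\left(I,F \right)} = 1$
$u{\left(t,N \right)} = -48 + t^{2}$ ($u{\left(t,N \right)} = t^{2} - 48 = -48 + t^{2}$)
$G{\left(C,b \right)} = 34 + C \left(C - b\right)$ ($G{\left(C,b \right)} = C \left(C - b\right) + 34 = 34 + C \left(C - b\right)$)
$\frac{G{\left(71,42 \right)}}{u{\left(\left(n{\left(3,3 \right)} + 0\right)^{2},-91 \right)}} = \frac{34 + 71^{2} - 71 \cdot 42}{-48 + \left(\left(1 + 0\right)^{2}\right)^{2}} = \frac{34 + 5041 - 2982}{-48 + \left(1^{2}\right)^{2}} = \frac{2093}{-48 + 1^{2}} = \frac{2093}{-48 + 1} = \frac{2093}{-47} = 2093 \left(- \frac{1}{47}\right) = - \frac{2093}{47}$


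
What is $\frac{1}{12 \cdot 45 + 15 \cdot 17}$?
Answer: $\frac{1}{795} \approx 0.0012579$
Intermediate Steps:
$\frac{1}{12 \cdot 45 + 15 \cdot 17} = \frac{1}{540 + 255} = \frac{1}{795}$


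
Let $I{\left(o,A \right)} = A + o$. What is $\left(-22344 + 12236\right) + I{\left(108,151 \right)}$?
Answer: $-9849$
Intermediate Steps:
$\left(-22344 + 12236\right) + I{\left(108,151 \right)} = \left(-22344 + 12236\right) + \left(151 + 108\right) = -10108 + 259 = -9849$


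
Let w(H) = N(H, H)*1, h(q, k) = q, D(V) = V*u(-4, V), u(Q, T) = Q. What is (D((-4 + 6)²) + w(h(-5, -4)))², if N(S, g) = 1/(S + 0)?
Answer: 6561/25 ≈ 262.44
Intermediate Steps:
N(S, g) = 1/S
D(V) = -4*V (D(V) = V*(-4) = -4*V)
w(H) = 1/H
(D((-4 + 6)²) + w(h(-5, -4)))² = (-4*(-4 + 6)² + 1/(-5))² = (-4*2² - ⅕)² = (-4*4 - ⅕)² = (-16 - ⅕)² = (-81/5)² = 6561/25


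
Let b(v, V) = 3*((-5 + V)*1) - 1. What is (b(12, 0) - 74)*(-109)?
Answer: 9810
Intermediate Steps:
b(v, V) = -16 + 3*V (b(v, V) = 3*(-5 + V) - 1 = (-15 + 3*V) - 1 = -16 + 3*V)
(b(12, 0) - 74)*(-109) = ((-16 + 3*0) - 74)*(-109) = ((-16 + 0) - 74)*(-109) = (-16 - 74)*(-109) = -90*(-109) = 9810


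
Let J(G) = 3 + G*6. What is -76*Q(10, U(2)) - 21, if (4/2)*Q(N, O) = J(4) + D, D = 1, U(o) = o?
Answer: -1085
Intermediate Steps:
J(G) = 3 + 6*G
Q(N, O) = 14 (Q(N, O) = ((3 + 6*4) + 1)/2 = ((3 + 24) + 1)/2 = (27 + 1)/2 = (½)*28 = 14)
-76*Q(10, U(2)) - 21 = -76*14 - 21 = -1064 - 21 = -1085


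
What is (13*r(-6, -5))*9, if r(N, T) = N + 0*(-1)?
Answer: -702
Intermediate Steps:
r(N, T) = N (r(N, T) = N + 0 = N)
(13*r(-6, -5))*9 = (13*(-6))*9 = -78*9 = -702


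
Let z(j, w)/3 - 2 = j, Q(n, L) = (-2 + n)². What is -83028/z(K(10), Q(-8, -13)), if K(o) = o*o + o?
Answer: -6919/28 ≈ -247.11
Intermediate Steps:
K(o) = o + o² (K(o) = o² + o = o + o²)
z(j, w) = 6 + 3*j
-83028/z(K(10), Q(-8, -13)) = -83028/(6 + 3*(10*(1 + 10))) = -83028/(6 + 3*(10*11)) = -83028/(6 + 3*110) = -83028/(6 + 330) = -83028/336 = -83028*1/336 = -6919/28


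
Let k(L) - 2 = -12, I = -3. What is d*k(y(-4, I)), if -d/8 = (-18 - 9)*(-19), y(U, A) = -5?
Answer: 41040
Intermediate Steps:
k(L) = -10 (k(L) = 2 - 12 = -10)
d = -4104 (d = -8*(-18 - 9)*(-19) = -(-216)*(-19) = -8*513 = -4104)
d*k(y(-4, I)) = -4104*(-10) = 41040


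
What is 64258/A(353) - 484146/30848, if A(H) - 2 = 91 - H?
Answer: -263513593/1002560 ≈ -262.84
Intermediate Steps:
A(H) = 93 - H (A(H) = 2 + (91 - H) = 93 - H)
64258/A(353) - 484146/30848 = 64258/(93 - 1*353) - 484146/30848 = 64258/(93 - 353) - 484146*1/30848 = 64258/(-260) - 242073/15424 = 64258*(-1/260) - 242073/15424 = -32129/130 - 242073/15424 = -263513593/1002560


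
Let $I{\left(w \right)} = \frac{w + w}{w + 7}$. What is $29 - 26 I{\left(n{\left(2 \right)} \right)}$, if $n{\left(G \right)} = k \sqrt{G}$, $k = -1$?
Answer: $\frac{1467}{47} + \frac{364 \sqrt{2}}{47} \approx 42.165$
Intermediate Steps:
$n{\left(G \right)} = - \sqrt{G}$
$I{\left(w \right)} = \frac{2 w}{7 + w}$
$29 - 26 I{\left(n{\left(2 \right)} \right)} = 29 - 26 \frac{2 \left(- \sqrt{2}\right)}{7 - \sqrt{2}} = 29 - 26 \left(- \frac{2 \sqrt{2}}{7 - \sqrt{2}}\right) = 29 + \frac{52 \sqrt{2}}{7 - \sqrt{2}}$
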